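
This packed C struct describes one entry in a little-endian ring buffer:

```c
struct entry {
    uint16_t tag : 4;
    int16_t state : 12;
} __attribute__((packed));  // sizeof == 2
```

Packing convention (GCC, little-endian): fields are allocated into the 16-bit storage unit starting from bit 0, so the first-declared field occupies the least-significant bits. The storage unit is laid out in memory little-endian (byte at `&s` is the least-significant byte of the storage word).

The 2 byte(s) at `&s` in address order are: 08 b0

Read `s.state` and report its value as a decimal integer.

[0]=0x08 [1]=0xb0 (little-endian) → word 0xb008
tag [0+:4] = (word>>0) & 0xf = 8
state [4+:12] = (word>>4) & 0xfff = 2816  ←
state signed 12b, MSB=1: 2816 - 4096 = -1280

-1280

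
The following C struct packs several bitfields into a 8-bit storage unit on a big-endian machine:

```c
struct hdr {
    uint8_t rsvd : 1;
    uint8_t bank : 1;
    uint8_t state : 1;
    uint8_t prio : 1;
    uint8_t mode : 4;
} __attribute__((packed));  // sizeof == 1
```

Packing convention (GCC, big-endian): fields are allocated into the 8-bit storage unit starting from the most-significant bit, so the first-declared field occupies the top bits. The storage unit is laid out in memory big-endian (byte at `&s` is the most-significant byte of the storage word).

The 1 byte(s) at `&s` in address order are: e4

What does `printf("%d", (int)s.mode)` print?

[0]=0xe4 (big-endian) → word 0xe4
rsvd [7+:1] = (word>>7) & 0x1 = 1
bank [6+:1] = (word>>6) & 0x1 = 1
state [5+:1] = (word>>5) & 0x1 = 1
prio [4+:1] = (word>>4) & 0x1 = 0
mode [0+:4] = (word>>0) & 0xf = 4  ←

4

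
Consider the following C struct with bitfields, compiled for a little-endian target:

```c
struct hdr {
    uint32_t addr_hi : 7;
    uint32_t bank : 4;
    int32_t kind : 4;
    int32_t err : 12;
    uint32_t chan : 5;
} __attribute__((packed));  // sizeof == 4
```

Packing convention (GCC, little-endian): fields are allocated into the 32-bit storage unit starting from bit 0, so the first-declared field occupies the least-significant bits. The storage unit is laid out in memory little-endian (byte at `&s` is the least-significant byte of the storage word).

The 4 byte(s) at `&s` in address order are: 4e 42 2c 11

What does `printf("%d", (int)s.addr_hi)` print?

78

[0]=0x4e [1]=0x42 [2]=0x2c [3]=0x11 (little-endian) → word 0x112c424e
addr_hi [0+:7] = (word>>0) & 0x7f = 78  ←
bank [7+:4] = (word>>7) & 0xf = 4
kind [11+:4] = (word>>11) & 0xf = 8
err [15+:12] = (word>>15) & 0xfff = 600
chan [27+:5] = (word>>27) & 0x1f = 2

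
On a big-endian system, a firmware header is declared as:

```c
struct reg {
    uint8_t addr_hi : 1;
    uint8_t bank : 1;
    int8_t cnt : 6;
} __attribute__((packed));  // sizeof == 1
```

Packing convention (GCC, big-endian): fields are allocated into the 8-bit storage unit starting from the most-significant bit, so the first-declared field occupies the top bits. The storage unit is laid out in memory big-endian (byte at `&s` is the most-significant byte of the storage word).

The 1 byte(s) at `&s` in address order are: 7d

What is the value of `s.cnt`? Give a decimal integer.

[0]=0x7d (big-endian) → word 0x7d
addr_hi:1 @ bit 7 → (0x7d>>7)&0x1 = 0x0
bank:1 @ bit 6 → (0x7d>>6)&0x1 = 0x1
cnt:6 @ bit 0 → (0x7d>>0)&0x3f = 0x3d  ←
cnt signed 6b, MSB=1: 61 - 64 = -3

-3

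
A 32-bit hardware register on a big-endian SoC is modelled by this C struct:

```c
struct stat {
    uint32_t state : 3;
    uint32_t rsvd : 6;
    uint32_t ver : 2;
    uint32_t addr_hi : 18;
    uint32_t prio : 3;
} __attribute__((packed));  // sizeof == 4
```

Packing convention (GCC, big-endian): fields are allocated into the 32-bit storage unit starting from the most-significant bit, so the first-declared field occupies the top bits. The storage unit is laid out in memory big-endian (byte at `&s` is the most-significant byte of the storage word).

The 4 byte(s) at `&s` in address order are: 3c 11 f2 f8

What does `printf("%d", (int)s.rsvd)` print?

56

[0]=0x3c [1]=0x11 [2]=0xf2 [3]=0xf8 (big-endian) → word 0x3c11f2f8
state [29+:3] = (word>>29) & 0x7 = 1
rsvd [23+:6] = (word>>23) & 0x3f = 56  ←
ver [21+:2] = (word>>21) & 0x3 = 0
addr_hi [3+:18] = (word>>3) & 0x3ffff = 147039
prio [0+:3] = (word>>0) & 0x7 = 0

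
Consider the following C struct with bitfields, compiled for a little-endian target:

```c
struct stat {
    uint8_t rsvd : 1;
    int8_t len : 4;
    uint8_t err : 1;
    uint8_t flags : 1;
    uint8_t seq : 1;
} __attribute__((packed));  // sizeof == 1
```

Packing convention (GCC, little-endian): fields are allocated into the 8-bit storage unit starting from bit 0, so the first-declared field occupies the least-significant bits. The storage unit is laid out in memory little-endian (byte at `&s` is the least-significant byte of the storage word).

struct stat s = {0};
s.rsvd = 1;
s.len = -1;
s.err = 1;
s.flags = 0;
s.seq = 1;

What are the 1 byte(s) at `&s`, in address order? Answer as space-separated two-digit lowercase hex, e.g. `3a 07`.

[0+:1] rsvd=1 & 0x1 = 0x1; word=0x01
[1+:4] len=-1 & 0xf = 0xf; word=0x1f
[5+:1] err=1 & 0x1 = 0x1; word=0x3f
[6+:1] flags=0 & 0x1 = 0x0; word=0x3f
[7+:1] seq=1 & 0x1 = 0x1; word=0xbf
word = 0xbf → little-endian bytes:
  [0]=0xbf

bf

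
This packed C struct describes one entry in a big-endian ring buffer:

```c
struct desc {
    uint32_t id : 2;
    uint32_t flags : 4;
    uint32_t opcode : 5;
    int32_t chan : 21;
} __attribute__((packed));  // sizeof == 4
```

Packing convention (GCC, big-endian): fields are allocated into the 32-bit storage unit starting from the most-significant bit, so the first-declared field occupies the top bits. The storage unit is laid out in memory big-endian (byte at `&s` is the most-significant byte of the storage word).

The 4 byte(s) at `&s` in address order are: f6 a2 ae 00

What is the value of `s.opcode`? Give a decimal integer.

21

[0]=0xf6 [1]=0xa2 [2]=0xae [3]=0x00 (big-endian) → word 0xf6a2ae00
id [30+:2] = (word>>30) & 0x3 = 3
flags [26+:4] = (word>>26) & 0xf = 13
opcode [21+:5] = (word>>21) & 0x1f = 21  ←
chan [0+:21] = (word>>0) & 0x1fffff = 175616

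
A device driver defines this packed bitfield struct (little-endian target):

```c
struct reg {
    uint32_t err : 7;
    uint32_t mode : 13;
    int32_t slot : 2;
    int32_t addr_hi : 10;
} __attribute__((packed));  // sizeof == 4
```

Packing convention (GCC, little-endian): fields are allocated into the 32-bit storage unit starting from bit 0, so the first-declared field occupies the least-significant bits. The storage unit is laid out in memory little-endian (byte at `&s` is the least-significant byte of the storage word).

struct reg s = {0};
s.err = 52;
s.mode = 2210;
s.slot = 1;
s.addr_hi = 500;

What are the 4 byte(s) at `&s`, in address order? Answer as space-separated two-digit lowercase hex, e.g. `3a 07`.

34 51 14 7d

err:7 = 52 → 0x34 << 0 → word 0x00000034
mode:13 = 2210 → 0x8a2 << 7 → word 0x00045134
slot:2 = 1 → 0x1 << 20 → word 0x00145134
addr_hi:10 = 500 → 0x1f4 << 22 → word 0x7d145134
word = 0x7d145134 → little-endian bytes:
  [0]=0x34  [1]=0x51  [2]=0x14  [3]=0x7d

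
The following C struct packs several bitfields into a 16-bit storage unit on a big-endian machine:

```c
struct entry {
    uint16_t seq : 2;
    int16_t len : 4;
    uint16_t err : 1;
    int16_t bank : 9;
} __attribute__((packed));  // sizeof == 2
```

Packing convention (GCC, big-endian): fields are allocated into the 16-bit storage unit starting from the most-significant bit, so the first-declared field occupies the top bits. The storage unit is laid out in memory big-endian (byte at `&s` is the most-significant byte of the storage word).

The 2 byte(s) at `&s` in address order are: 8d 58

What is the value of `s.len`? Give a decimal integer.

3

[0]=0x8d [1]=0x58 (big-endian) → word 0x8d58
seq:2 @ bit 14 → (0x8d58>>14)&0x3 = 0x2
len:4 @ bit 10 → (0x8d58>>10)&0xf = 0x3  ←
err:1 @ bit 9 → (0x8d58>>9)&0x1 = 0x0
bank:9 @ bit 0 → (0x8d58>>0)&0x1ff = 0x158
len signed 4b, MSB=0: value = 3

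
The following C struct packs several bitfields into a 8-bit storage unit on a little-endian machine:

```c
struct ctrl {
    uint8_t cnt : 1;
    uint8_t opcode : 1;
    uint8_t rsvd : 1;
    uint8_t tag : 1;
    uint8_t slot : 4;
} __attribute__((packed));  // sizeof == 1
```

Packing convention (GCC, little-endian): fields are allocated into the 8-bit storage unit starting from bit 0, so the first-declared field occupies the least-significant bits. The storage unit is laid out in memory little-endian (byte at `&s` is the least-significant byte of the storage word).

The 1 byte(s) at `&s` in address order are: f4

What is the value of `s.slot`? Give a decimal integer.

15

[0]=0xf4 (little-endian) → word 0xf4
cnt:1 @ bit 0 → (0xf4>>0)&0x1 = 0x0
opcode:1 @ bit 1 → (0xf4>>1)&0x1 = 0x0
rsvd:1 @ bit 2 → (0xf4>>2)&0x1 = 0x1
tag:1 @ bit 3 → (0xf4>>3)&0x1 = 0x0
slot:4 @ bit 4 → (0xf4>>4)&0xf = 0xf  ←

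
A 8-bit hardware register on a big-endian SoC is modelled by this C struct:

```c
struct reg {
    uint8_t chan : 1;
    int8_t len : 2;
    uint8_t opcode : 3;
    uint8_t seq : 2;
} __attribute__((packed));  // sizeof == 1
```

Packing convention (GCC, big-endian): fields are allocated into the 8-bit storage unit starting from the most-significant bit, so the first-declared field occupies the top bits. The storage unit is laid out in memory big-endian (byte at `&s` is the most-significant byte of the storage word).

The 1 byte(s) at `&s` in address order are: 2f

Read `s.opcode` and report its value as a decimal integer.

[0]=0x2f (big-endian) → word 0x2f
chan:1 @ bit 7 → (0x2f>>7)&0x1 = 0x0
len:2 @ bit 5 → (0x2f>>5)&0x3 = 0x1
opcode:3 @ bit 2 → (0x2f>>2)&0x7 = 0x3  ←
seq:2 @ bit 0 → (0x2f>>0)&0x3 = 0x3

3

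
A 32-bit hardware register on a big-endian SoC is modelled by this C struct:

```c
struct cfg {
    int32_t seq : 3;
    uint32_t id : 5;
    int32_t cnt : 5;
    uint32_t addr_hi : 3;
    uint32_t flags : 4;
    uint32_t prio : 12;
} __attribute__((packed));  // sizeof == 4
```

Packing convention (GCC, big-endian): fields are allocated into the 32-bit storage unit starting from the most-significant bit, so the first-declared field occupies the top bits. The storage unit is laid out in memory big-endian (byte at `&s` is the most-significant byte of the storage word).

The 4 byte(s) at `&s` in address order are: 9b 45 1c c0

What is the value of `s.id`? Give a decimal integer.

[0]=0x9b [1]=0x45 [2]=0x1c [3]=0xc0 (big-endian) → word 0x9b451cc0
seq [29+:3] = (word>>29) & 0x7 = 4
id [24+:5] = (word>>24) & 0x1f = 27  ←
cnt [19+:5] = (word>>19) & 0x1f = 8
addr_hi [16+:3] = (word>>16) & 0x7 = 5
flags [12+:4] = (word>>12) & 0xf = 1
prio [0+:12] = (word>>0) & 0xfff = 3264

27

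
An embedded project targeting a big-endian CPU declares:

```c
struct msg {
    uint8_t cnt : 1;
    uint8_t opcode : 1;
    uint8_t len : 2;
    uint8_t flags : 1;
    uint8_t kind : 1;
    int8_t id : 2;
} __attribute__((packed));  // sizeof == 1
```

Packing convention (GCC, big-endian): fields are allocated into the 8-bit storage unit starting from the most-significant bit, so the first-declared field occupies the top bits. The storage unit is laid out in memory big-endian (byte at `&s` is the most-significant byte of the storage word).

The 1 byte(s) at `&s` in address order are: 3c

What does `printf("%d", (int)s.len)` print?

3

[0]=0x3c (big-endian) → word 0x3c
cnt:1 @ bit 7 → (0x3c>>7)&0x1 = 0x0
opcode:1 @ bit 6 → (0x3c>>6)&0x1 = 0x0
len:2 @ bit 4 → (0x3c>>4)&0x3 = 0x3  ←
flags:1 @ bit 3 → (0x3c>>3)&0x1 = 0x1
kind:1 @ bit 2 → (0x3c>>2)&0x1 = 0x1
id:2 @ bit 0 → (0x3c>>0)&0x3 = 0x0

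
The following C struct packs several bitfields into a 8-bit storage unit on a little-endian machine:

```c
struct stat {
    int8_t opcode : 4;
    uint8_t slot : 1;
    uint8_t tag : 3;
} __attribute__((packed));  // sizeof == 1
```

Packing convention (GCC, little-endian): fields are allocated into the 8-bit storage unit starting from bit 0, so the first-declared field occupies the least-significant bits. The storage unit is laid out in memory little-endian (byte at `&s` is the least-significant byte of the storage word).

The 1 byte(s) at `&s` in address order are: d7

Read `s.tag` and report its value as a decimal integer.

[0]=0xd7 (little-endian) → word 0xd7
opcode:4 @ bit 0 → (0xd7>>0)&0xf = 0x7
slot:1 @ bit 4 → (0xd7>>4)&0x1 = 0x1
tag:3 @ bit 5 → (0xd7>>5)&0x7 = 0x6  ←

6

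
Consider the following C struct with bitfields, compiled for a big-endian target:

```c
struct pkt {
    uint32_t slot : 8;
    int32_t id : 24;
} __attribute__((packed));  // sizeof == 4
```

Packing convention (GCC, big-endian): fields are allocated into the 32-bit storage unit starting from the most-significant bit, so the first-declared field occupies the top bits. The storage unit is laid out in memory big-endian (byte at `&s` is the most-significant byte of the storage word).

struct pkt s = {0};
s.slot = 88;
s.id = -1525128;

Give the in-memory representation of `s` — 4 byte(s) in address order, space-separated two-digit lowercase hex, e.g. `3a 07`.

58 e8 ba 78

[24+:8] slot=88 & 0xff = 0x58; word=0x58000000
[0+:24] id=-1525128 & 0xffffff = 0xe8ba78; word=0x58e8ba78
word = 0x58e8ba78 → big-endian bytes:
  [0]=0x58  [1]=0xe8  [2]=0xba  [3]=0x78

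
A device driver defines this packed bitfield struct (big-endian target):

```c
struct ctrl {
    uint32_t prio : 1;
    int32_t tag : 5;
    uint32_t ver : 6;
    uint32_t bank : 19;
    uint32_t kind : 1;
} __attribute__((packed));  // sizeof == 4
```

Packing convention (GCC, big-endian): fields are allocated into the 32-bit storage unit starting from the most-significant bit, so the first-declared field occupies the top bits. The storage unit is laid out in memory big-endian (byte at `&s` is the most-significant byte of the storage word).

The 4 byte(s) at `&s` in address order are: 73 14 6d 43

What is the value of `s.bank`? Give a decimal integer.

145057

[0]=0x73 [1]=0x14 [2]=0x6d [3]=0x43 (big-endian) → word 0x73146d43
prio [31+:1] = (word>>31) & 0x1 = 0
tag [26+:5] = (word>>26) & 0x1f = 28
ver [20+:6] = (word>>20) & 0x3f = 49
bank [1+:19] = (word>>1) & 0x7ffff = 145057  ←
kind [0+:1] = (word>>0) & 0x1 = 1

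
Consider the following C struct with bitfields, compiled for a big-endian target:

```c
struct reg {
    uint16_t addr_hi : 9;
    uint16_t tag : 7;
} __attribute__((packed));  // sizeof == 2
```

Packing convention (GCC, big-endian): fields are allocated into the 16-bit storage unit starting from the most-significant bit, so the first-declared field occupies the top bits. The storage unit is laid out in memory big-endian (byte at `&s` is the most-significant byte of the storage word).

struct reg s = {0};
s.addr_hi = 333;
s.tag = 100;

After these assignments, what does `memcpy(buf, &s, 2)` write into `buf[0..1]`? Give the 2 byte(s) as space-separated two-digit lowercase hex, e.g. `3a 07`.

a6 e4

addr_hi:9 = 333 → 0x14d << 7 → word 0xa680
tag:7 = 100 → 0x64 << 0 → word 0xa6e4
word = 0xa6e4 → big-endian bytes:
  [0]=0xa6  [1]=0xe4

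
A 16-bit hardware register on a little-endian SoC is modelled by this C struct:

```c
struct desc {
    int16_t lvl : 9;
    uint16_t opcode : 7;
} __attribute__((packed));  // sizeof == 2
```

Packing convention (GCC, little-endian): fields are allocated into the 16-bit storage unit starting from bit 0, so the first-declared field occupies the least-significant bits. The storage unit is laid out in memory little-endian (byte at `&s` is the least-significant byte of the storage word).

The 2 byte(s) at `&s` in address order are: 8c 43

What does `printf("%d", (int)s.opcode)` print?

33

[0]=0x8c [1]=0x43 (little-endian) → word 0x438c
lvl:9 @ bit 0 → (0x438c>>0)&0x1ff = 0x18c
opcode:7 @ bit 9 → (0x438c>>9)&0x7f = 0x21  ←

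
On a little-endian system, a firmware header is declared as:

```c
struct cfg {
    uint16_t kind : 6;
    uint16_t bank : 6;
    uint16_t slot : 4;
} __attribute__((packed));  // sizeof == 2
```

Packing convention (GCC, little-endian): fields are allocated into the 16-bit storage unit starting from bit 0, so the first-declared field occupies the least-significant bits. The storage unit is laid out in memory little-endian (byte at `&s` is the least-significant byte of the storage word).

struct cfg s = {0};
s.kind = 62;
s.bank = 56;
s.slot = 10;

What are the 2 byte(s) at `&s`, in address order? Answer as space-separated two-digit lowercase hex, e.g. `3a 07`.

kind:6 = 62 → 0x3e << 0 → word 0x003e
bank:6 = 56 → 0x38 << 6 → word 0x0e3e
slot:4 = 10 → 0xa << 12 → word 0xae3e
word = 0xae3e → little-endian bytes:
  [0]=0x3e  [1]=0xae

3e ae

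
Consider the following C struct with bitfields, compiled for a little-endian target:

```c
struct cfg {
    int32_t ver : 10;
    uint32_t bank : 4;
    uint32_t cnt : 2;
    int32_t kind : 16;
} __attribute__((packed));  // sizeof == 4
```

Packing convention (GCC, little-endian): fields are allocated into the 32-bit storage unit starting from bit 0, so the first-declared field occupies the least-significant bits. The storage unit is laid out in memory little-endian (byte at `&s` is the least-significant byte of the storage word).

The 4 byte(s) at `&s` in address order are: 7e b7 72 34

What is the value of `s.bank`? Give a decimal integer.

13

[0]=0x7e [1]=0xb7 [2]=0x72 [3]=0x34 (little-endian) → word 0x3472b77e
ver [0+:10] = (word>>0) & 0x3ff = 894
bank [10+:4] = (word>>10) & 0xf = 13  ←
cnt [14+:2] = (word>>14) & 0x3 = 2
kind [16+:16] = (word>>16) & 0xffff = 13426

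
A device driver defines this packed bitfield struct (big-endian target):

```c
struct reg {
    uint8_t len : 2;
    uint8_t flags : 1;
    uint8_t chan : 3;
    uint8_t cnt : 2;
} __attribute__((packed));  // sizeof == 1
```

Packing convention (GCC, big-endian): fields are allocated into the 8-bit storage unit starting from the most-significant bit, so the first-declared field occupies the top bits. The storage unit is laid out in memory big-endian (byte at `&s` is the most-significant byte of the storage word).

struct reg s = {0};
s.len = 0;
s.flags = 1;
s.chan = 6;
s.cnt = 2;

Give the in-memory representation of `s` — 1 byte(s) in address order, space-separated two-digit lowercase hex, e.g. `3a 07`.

3a

len:2 = 0 → 0x0 << 6 → word 0x00
flags:1 = 1 → 0x1 << 5 → word 0x20
chan:3 = 6 → 0x6 << 2 → word 0x38
cnt:2 = 2 → 0x2 << 0 → word 0x3a
word = 0x3a → big-endian bytes:
  [0]=0x3a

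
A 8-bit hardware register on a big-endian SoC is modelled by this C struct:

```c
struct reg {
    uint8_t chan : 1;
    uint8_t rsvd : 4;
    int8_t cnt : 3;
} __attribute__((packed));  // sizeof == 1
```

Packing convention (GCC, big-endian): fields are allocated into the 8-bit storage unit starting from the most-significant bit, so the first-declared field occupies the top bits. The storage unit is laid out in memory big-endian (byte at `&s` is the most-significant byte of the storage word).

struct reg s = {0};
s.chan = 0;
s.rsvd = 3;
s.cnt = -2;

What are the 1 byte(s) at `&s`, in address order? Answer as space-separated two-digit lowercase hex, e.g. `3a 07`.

[7+:1] chan=0 & 0x1 = 0x0; word=0x00
[3+:4] rsvd=3 & 0xf = 0x3; word=0x18
[0+:3] cnt=-2 & 0x7 = 0x6; word=0x1e
word = 0x1e → big-endian bytes:
  [0]=0x1e

1e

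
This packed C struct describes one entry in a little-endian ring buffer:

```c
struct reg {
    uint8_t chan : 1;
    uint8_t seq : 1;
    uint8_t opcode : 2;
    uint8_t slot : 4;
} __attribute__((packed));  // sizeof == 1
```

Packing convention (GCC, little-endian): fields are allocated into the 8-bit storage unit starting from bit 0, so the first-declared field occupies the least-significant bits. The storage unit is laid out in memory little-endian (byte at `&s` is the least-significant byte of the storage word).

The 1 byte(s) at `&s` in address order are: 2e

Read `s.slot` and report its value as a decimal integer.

[0]=0x2e (little-endian) → word 0x2e
chan [0+:1] = (word>>0) & 0x1 = 0
seq [1+:1] = (word>>1) & 0x1 = 1
opcode [2+:2] = (word>>2) & 0x3 = 3
slot [4+:4] = (word>>4) & 0xf = 2  ←

2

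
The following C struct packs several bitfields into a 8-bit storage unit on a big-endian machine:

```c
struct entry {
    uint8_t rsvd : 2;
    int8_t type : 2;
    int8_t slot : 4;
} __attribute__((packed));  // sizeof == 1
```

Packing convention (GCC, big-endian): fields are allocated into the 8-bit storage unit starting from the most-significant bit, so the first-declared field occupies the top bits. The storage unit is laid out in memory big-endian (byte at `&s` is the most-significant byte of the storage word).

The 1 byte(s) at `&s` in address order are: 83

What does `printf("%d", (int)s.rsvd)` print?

[0]=0x83 (big-endian) → word 0x83
rsvd:2 @ bit 6 → (0x83>>6)&0x3 = 0x2  ←
type:2 @ bit 4 → (0x83>>4)&0x3 = 0x0
slot:4 @ bit 0 → (0x83>>0)&0xf = 0x3

2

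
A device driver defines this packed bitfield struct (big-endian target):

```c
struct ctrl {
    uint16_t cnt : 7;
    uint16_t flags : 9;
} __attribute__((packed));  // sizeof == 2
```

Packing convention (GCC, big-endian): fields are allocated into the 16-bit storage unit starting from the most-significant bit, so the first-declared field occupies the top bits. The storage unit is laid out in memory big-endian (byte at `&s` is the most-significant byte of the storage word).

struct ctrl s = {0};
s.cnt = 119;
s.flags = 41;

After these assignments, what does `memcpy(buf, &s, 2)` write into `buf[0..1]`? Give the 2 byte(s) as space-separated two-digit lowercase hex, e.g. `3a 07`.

ee 29

[9+:7] cnt=119 & 0x7f = 0x77; word=0xee00
[0+:9] flags=41 & 0x1ff = 0x29; word=0xee29
word = 0xee29 → big-endian bytes:
  [0]=0xee  [1]=0x29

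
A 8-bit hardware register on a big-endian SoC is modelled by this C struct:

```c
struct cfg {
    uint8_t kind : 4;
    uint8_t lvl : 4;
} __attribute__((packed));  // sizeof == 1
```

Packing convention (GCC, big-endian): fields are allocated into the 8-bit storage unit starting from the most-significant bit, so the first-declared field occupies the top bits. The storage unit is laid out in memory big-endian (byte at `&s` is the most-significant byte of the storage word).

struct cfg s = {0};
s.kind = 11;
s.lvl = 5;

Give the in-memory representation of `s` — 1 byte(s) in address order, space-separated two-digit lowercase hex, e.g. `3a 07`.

b5

[4+:4] kind=11 & 0xf = 0xb; word=0xb0
[0+:4] lvl=5 & 0xf = 0x5; word=0xb5
word = 0xb5 → big-endian bytes:
  [0]=0xb5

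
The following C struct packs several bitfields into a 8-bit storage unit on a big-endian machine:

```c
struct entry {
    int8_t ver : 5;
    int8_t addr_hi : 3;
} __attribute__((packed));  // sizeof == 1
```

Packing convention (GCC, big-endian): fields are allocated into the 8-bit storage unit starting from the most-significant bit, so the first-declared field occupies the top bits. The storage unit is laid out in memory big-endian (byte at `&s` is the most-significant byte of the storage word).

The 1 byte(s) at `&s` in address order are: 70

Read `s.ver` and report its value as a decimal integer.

14

[0]=0x70 (big-endian) → word 0x70
ver [3+:5] = (word>>3) & 0x1f = 14  ←
addr_hi [0+:3] = (word>>0) & 0x7 = 0
ver signed 5b, MSB=0: value = 14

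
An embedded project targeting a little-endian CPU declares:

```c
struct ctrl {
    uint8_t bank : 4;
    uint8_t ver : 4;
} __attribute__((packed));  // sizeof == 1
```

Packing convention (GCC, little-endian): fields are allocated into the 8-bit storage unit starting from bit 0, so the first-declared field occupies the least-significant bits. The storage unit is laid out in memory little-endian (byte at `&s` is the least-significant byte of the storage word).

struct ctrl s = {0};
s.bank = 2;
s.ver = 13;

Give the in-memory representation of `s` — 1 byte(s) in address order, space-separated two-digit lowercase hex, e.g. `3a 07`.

d2

[0+:4] bank=2 & 0xf = 0x2; word=0x02
[4+:4] ver=13 & 0xf = 0xd; word=0xd2
word = 0xd2 → little-endian bytes:
  [0]=0xd2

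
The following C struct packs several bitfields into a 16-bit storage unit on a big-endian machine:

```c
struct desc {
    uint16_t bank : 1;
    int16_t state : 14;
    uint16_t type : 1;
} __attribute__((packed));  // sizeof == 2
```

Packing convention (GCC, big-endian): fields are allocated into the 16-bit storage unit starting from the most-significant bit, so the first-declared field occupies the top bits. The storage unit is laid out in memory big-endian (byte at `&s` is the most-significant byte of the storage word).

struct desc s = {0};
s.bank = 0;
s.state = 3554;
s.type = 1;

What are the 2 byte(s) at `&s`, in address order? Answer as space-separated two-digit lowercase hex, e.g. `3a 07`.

1b c5

[15+:1] bank=0 & 0x1 = 0x0; word=0x0000
[1+:14] state=3554 & 0x3fff = 0xde2; word=0x1bc4
[0+:1] type=1 & 0x1 = 0x1; word=0x1bc5
word = 0x1bc5 → big-endian bytes:
  [0]=0x1b  [1]=0xc5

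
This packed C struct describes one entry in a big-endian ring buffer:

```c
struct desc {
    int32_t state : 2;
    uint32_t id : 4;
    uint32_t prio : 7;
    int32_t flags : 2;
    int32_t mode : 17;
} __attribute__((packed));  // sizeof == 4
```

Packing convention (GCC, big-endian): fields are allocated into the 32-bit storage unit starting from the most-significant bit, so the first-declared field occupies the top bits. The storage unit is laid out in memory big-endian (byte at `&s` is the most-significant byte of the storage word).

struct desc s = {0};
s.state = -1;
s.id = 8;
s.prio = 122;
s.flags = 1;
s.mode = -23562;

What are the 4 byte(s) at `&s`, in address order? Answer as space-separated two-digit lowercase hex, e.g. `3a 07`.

state (2b) val=-1 bits=0x3 at bit 30: 0xc0000000
id (4b) val=8 bits=0x8 at bit 26: 0xe0000000
prio (7b) val=122 bits=0x7a at bit 19: 0xe3d00000
flags (2b) val=1 bits=0x1 at bit 17: 0xe3d20000
mode (17b) val=-23562 bits=0x1a3f6 at bit 0: 0xe3d3a3f6
word = 0xe3d3a3f6 → big-endian bytes:
  [0]=0xe3  [1]=0xd3  [2]=0xa3  [3]=0xf6

e3 d3 a3 f6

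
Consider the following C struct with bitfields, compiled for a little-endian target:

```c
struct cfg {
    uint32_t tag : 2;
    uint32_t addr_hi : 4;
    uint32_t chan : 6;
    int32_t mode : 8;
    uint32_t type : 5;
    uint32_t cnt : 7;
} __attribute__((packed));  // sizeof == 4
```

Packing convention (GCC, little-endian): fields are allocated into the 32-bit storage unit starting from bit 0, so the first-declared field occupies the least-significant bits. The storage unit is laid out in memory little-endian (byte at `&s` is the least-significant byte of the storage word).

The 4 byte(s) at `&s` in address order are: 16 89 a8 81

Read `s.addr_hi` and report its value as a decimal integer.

5

[0]=0x16 [1]=0x89 [2]=0xa8 [3]=0x81 (little-endian) → word 0x81a88916
tag:2 @ bit 0 → (0x81a88916>>0)&0x3 = 0x2
addr_hi:4 @ bit 2 → (0x81a88916>>2)&0xf = 0x5  ←
chan:6 @ bit 6 → (0x81a88916>>6)&0x3f = 0x24
mode:8 @ bit 12 → (0x81a88916>>12)&0xff = 0x88
type:5 @ bit 20 → (0x81a88916>>20)&0x1f = 0x1a
cnt:7 @ bit 25 → (0x81a88916>>25)&0x7f = 0x40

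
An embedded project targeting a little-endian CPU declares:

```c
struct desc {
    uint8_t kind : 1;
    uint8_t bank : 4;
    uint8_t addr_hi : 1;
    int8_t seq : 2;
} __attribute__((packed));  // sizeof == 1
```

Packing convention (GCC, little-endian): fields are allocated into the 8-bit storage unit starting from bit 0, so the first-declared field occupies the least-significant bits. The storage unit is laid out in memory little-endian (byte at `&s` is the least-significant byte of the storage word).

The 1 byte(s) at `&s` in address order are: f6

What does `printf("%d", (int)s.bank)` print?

[0]=0xf6 (little-endian) → word 0xf6
kind [0+:1] = (word>>0) & 0x1 = 0
bank [1+:4] = (word>>1) & 0xf = 11  ←
addr_hi [5+:1] = (word>>5) & 0x1 = 1
seq [6+:2] = (word>>6) & 0x3 = 3

11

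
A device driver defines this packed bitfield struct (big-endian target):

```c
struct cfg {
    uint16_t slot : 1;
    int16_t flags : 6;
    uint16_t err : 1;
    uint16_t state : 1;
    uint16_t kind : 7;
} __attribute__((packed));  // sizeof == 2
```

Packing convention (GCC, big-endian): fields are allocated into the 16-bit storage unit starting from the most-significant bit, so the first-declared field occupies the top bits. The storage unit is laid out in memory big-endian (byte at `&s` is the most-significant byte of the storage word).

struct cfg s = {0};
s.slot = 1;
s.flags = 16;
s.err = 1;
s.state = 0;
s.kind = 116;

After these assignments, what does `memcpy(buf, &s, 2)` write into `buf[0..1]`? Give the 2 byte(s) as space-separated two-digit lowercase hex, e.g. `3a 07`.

a1 74

[15+:1] slot=1 & 0x1 = 0x1; word=0x8000
[9+:6] flags=16 & 0x3f = 0x10; word=0xa000
[8+:1] err=1 & 0x1 = 0x1; word=0xa100
[7+:1] state=0 & 0x1 = 0x0; word=0xa100
[0+:7] kind=116 & 0x7f = 0x74; word=0xa174
word = 0xa174 → big-endian bytes:
  [0]=0xa1  [1]=0x74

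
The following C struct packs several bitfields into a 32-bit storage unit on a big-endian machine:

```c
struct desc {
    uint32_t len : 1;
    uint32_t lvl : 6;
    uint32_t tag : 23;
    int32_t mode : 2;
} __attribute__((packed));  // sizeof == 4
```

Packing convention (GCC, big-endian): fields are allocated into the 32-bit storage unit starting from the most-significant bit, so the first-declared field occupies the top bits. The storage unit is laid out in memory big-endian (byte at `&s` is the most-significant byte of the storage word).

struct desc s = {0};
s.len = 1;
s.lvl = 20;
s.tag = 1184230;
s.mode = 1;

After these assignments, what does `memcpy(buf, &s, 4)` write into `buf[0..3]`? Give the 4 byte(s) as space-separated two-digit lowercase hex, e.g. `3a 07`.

a8 48 47 99

len:1 = 1 → 0x1 << 31 → word 0x80000000
lvl:6 = 20 → 0x14 << 25 → word 0xa8000000
tag:23 = 1184230 → 0x1211e6 << 2 → word 0xa8484798
mode:2 = 1 → 0x1 << 0 → word 0xa8484799
word = 0xa8484799 → big-endian bytes:
  [0]=0xa8  [1]=0x48  [2]=0x47  [3]=0x99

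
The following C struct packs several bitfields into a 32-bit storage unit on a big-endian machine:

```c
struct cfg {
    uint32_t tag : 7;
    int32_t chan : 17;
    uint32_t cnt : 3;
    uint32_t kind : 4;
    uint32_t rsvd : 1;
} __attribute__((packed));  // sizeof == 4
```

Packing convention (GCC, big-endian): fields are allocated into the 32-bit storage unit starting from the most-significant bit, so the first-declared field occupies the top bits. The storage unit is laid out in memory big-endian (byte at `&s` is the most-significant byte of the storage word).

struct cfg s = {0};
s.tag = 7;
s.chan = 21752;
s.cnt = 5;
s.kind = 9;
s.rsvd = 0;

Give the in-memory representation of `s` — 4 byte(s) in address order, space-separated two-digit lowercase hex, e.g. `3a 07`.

tag (7b) val=7 bits=0x7 at bit 25: 0x0e000000
chan (17b) val=21752 bits=0x54f8 at bit 8: 0x0e54f800
cnt (3b) val=5 bits=0x5 at bit 5: 0x0e54f8a0
kind (4b) val=9 bits=0x9 at bit 1: 0x0e54f8b2
rsvd (1b) val=0 bits=0x0 at bit 0: 0x0e54f8b2
word = 0x0e54f8b2 → big-endian bytes:
  [0]=0x0e  [1]=0x54  [2]=0xf8  [3]=0xb2

0e 54 f8 b2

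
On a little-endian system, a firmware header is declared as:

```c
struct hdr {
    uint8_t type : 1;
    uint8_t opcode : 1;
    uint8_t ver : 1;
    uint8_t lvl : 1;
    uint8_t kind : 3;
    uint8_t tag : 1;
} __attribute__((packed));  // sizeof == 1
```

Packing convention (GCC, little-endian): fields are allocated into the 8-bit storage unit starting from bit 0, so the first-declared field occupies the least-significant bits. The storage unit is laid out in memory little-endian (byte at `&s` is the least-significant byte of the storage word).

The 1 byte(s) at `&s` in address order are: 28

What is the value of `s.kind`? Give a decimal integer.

2

[0]=0x28 (little-endian) → word 0x28
type:1 @ bit 0 → (0x28>>0)&0x1 = 0x0
opcode:1 @ bit 1 → (0x28>>1)&0x1 = 0x0
ver:1 @ bit 2 → (0x28>>2)&0x1 = 0x0
lvl:1 @ bit 3 → (0x28>>3)&0x1 = 0x1
kind:3 @ bit 4 → (0x28>>4)&0x7 = 0x2  ←
tag:1 @ bit 7 → (0x28>>7)&0x1 = 0x0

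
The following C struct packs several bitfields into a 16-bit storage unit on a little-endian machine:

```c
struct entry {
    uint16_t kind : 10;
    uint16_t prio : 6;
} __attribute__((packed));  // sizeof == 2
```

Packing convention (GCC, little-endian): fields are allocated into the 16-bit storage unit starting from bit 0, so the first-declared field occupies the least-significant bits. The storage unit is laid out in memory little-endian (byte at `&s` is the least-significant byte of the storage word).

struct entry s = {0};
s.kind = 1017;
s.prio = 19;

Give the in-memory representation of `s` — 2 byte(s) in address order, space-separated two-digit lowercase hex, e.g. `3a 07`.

[0+:10] kind=1017 & 0x3ff = 0x3f9; word=0x03f9
[10+:6] prio=19 & 0x3f = 0x13; word=0x4ff9
word = 0x4ff9 → little-endian bytes:
  [0]=0xf9  [1]=0x4f

f9 4f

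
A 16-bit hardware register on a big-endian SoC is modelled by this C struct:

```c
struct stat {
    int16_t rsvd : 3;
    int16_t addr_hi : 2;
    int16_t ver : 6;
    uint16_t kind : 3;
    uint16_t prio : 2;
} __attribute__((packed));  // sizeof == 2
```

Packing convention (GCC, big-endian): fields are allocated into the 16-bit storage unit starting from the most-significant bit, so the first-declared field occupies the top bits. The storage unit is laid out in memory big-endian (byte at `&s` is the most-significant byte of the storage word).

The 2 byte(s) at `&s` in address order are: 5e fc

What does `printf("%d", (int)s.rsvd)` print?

[0]=0x5e [1]=0xfc (big-endian) → word 0x5efc
rsvd [13+:3] = (word>>13) & 0x7 = 2  ←
addr_hi [11+:2] = (word>>11) & 0x3 = 3
ver [5+:6] = (word>>5) & 0x3f = 55
kind [2+:3] = (word>>2) & 0x7 = 7
prio [0+:2] = (word>>0) & 0x3 = 0
rsvd signed 3b, MSB=0: value = 2

2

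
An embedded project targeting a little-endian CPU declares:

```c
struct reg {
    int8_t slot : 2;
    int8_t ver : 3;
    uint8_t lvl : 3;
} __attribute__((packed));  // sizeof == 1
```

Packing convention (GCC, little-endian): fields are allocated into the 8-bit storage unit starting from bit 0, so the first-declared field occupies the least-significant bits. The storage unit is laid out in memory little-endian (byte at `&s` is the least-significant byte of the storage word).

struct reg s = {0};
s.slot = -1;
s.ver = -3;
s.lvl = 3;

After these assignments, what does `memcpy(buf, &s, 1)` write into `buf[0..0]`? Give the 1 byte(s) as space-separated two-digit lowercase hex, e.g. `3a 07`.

slot:2 = -1 → 0x3 << 0 → word 0x03
ver:3 = -3 → 0x5 << 2 → word 0x17
lvl:3 = 3 → 0x3 << 5 → word 0x77
word = 0x77 → little-endian bytes:
  [0]=0x77

77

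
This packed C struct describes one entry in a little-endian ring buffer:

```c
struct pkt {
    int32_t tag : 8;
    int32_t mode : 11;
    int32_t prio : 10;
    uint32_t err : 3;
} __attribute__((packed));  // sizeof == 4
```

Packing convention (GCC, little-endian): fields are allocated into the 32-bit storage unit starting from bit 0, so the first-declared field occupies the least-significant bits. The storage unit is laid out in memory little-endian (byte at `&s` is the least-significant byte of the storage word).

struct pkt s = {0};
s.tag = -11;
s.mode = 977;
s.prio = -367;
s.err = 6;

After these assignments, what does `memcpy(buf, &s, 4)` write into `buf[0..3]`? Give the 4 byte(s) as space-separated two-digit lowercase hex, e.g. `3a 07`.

f5 d1 8b d4

tag:8 = -11 → 0xf5 << 0 → word 0x000000f5
mode:11 = 977 → 0x3d1 << 8 → word 0x0003d1f5
prio:10 = -367 → 0x291 << 19 → word 0x148bd1f5
err:3 = 6 → 0x6 << 29 → word 0xd48bd1f5
word = 0xd48bd1f5 → little-endian bytes:
  [0]=0xf5  [1]=0xd1  [2]=0x8b  [3]=0xd4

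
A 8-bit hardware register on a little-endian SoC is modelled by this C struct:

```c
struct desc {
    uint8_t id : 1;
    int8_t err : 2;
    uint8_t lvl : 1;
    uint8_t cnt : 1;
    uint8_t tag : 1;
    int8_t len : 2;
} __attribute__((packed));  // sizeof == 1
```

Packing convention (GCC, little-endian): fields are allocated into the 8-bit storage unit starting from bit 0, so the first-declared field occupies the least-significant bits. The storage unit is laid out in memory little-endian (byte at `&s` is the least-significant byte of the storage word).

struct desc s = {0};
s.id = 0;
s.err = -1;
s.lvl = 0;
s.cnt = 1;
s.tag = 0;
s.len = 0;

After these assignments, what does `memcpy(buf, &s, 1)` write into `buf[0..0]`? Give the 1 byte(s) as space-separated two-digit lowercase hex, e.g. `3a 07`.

16

[0+:1] id=0 & 0x1 = 0x0; word=0x00
[1+:2] err=-1 & 0x3 = 0x3; word=0x06
[3+:1] lvl=0 & 0x1 = 0x0; word=0x06
[4+:1] cnt=1 & 0x1 = 0x1; word=0x16
[5+:1] tag=0 & 0x1 = 0x0; word=0x16
[6+:2] len=0 & 0x3 = 0x0; word=0x16
word = 0x16 → little-endian bytes:
  [0]=0x16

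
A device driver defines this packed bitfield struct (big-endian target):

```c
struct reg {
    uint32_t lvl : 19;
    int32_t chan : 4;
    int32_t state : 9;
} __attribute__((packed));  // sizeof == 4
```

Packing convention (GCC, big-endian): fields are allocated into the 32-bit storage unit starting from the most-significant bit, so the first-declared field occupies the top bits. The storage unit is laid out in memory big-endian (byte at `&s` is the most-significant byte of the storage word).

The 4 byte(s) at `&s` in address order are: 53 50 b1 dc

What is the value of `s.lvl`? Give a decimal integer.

170629

[0]=0x53 [1]=0x50 [2]=0xb1 [3]=0xdc (big-endian) → word 0x5350b1dc
lvl:19 @ bit 13 → (0x5350b1dc>>13)&0x7ffff = 0x29a85  ←
chan:4 @ bit 9 → (0x5350b1dc>>9)&0xf = 0x8
state:9 @ bit 0 → (0x5350b1dc>>0)&0x1ff = 0x1dc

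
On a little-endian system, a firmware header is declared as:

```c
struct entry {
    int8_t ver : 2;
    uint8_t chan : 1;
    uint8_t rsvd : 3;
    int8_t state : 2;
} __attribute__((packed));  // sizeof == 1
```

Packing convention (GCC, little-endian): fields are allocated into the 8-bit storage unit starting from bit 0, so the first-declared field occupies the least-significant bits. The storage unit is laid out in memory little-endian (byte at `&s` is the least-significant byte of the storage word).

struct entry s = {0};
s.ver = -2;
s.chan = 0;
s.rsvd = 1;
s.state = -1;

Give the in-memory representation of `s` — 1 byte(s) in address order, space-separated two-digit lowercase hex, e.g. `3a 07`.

ver (2b) val=-2 bits=0x2 at bit 0: 0x02
chan (1b) val=0 bits=0x0 at bit 2: 0x02
rsvd (3b) val=1 bits=0x1 at bit 3: 0x0a
state (2b) val=-1 bits=0x3 at bit 6: 0xca
word = 0xca → little-endian bytes:
  [0]=0xca

ca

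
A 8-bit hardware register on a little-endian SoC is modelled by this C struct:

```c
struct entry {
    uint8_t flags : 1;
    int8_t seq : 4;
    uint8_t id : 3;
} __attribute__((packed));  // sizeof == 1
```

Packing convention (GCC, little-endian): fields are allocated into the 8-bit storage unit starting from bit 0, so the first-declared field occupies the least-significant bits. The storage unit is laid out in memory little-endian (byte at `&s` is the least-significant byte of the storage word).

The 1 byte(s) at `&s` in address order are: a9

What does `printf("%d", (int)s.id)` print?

5

[0]=0xa9 (little-endian) → word 0xa9
flags:1 @ bit 0 → (0xa9>>0)&0x1 = 0x1
seq:4 @ bit 1 → (0xa9>>1)&0xf = 0x4
id:3 @ bit 5 → (0xa9>>5)&0x7 = 0x5  ←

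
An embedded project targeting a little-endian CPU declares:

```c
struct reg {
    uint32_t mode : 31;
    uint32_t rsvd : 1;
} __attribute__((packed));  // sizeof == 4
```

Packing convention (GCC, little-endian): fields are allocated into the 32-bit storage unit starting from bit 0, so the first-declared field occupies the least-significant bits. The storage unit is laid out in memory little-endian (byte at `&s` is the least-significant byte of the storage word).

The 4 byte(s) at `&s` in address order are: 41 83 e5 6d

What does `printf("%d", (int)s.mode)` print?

1843757889

[0]=0x41 [1]=0x83 [2]=0xe5 [3]=0x6d (little-endian) → word 0x6de58341
mode [0+:31] = (word>>0) & 0x7fffffff = 1843757889  ←
rsvd [31+:1] = (word>>31) & 0x1 = 0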